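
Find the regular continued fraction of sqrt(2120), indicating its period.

Write x_i = (sqrt(2120) + m_i)/d_i with (m_0, d_0) = (0, 1). a_0 = floor(sqrt(2120)) = 46, since 46^2 = 2116 <= 2120 < 2209 = 47^2.
Iterate m_{i+1} = d_i*a_i - m_i, d_{i+1} = (2120 - m_{i+1}^2)/d_i, a_{i+1} = floor((a_0 + m_{i+1})/d_{i+1}):
  m_1 = 1*46 - 0 = 46, d_1 = (2120 - 46^2)/1 = 4/1 = 4, a_1 = floor((46 + 46)/4) = 23.
  m_2 = 4*23 - 46 = 46, d_2 = (2120 - 46^2)/4 = 4/4 = 1, a_2 = floor((46 + 46)/1) = 92.
  m_3 = 1*92 - 46 = 46, d_3 = (2120 - 46^2)/1 = 4/1 = 4: (m_3, d_3) = (m_1, d_1) = (46, 4), so from here the quotients repeat a_1, a_2; the period length is 2.
Hence the expansion of sqrt(2120) is a_0 = 46 followed by the repeating block 23, 92 (period 2).

[46; (23, 92)]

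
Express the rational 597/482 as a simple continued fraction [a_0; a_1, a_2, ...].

[1; 4, 5, 4, 2, 2]

Run the Euclidean algorithm on 597 and 482; the successive quotients are the partial quotients a_0, a_1, ... (each step inverts the fractional part left over by the previous one):
  597 = 1*482 + 115, so a_0 = 1.
  482 = 4*115 + 22, so a_1 = 4.
  115 = 5*22 + 5, so a_2 = 5.
  22 = 4*5 + 2, so a_3 = 4.
  5 = 2*2 + 1, so a_4 = 2.
  2 = 2*1 + 0, so a_5 = 2.
The remainder reaches 0 after 6 divisions, so the expansion has 6 partial quotients, read off in order.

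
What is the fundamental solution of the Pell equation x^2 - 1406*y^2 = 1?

(x, y) = (75, 2)

First expand sqrt(1406) as a continued fraction. With x_i = (sqrt(1406) + m_i)/d_i and (m_0, d_0) = (0, 1): a_0 = floor(sqrt(1406)) = 37, since 37^2 = 1369 <= 1406 < 1444 = 38^2.
Iterate m_{i+1} = d_i*a_i - m_i, d_{i+1} = (1406 - m_{i+1}^2)/d_i, a_{i+1} = floor((a_0 + m_{i+1})/d_{i+1}):
  m_1 = 1*37 - 0 = 37, d_1 = (1406 - 37^2)/1 = 37/1 = 37, a_1 = floor((37 + 37)/37) = 2.
  m_2 = 37*2 - 37 = 37, d_2 = (1406 - 37^2)/37 = 37/37 = 1, a_2 = floor((37 + 37)/1) = 74.
  m_3 = 1*74 - 37 = 37, d_3 = (1406 - 37^2)/1 = 37/1 = 37: (m_3, d_3) = (m_1, d_1) = (37, 37), so from here the quotients repeat a_1, a_2; the period length is 2.
So sqrt(1406) = [37; (2, 74)] with period length k = 2.
k is even, so the fundamental solution of x^2 - 1406y^2 = 1 is (p_{k-1}, q_{k-1}) = (p_1, q_1); compute convergents through index 1.
Convergents (p_i = a_i*p_{i-1} + p_{i-2}, q_i = a_i*q_{i-1} + q_{i-2} with p_{-2}=0, p_{-1}=1, q_{-2}=1, q_{-1}=0):
  i=0: a_0=37, p_0 = 37*1 + 0 = 37, q_0 = 37*0 + 1 = 1.
  i=1: a_1=2, p_1 = 2*37 + 1 = 75, q_1 = 2*1 + 0 = 2.
Check: 75^2 - 1406*2^2 = 5625 - 5624 = 1, so (x, y) = (75, 2) solves the equation, and by the theorem it is the least positive solution.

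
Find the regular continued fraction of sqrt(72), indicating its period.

Write x_i = (sqrt(72) + m_i)/d_i with (m_0, d_0) = (0, 1). a_0 = floor(sqrt(72)) = 8, since 8^2 = 64 <= 72 < 81 = 9^2.
Iterate m_{i+1} = d_i*a_i - m_i, d_{i+1} = (72 - m_{i+1}^2)/d_i, a_{i+1} = floor((a_0 + m_{i+1})/d_{i+1}):
  m_1 = 1*8 - 0 = 8, d_1 = (72 - 8^2)/1 = 8/1 = 8, a_1 = floor((8 + 8)/8) = 2.
  m_2 = 8*2 - 8 = 8, d_2 = (72 - 8^2)/8 = 8/8 = 1, a_2 = floor((8 + 8)/1) = 16.
  m_3 = 1*16 - 8 = 8, d_3 = (72 - 8^2)/1 = 8/1 = 8: (m_3, d_3) = (m_1, d_1) = (8, 8), so from here the quotients repeat a_1, a_2; the period length is 2.
Hence the expansion of sqrt(72) is a_0 = 8 followed by the repeating block 2, 16 (period 2).

[8; (2, 16)]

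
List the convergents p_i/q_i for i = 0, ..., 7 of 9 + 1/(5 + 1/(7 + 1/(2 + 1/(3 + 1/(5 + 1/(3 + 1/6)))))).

9/1, 46/5, 331/36, 708/77, 2455/267, 12983/1412, 41404/4503, 261407/28430

Using the convergent recurrence p_i = a_i*p_{i-1} + p_{i-2}, q_i = a_i*q_{i-1} + q_{i-2} with p_{-2}=0, p_{-1}=1, q_{-2}=1, q_{-1}=0:
  i=0: a_0=9, p_0 = 9*1 + 0 = 9, q_0 = 9*0 + 1 = 1.
  i=1: a_1=5, p_1 = 5*9 + 1 = 46, q_1 = 5*1 + 0 = 5.
  i=2: a_2=7, p_2 = 7*46 + 9 = 331, q_2 = 7*5 + 1 = 36.
  i=3: a_3=2, p_3 = 2*331 + 46 = 708, q_3 = 2*36 + 5 = 77.
  i=4: a_4=3, p_4 = 3*708 + 331 = 2455, q_4 = 3*77 + 36 = 267.
  i=5: a_5=5, p_5 = 5*2455 + 708 = 12983, q_5 = 5*267 + 77 = 1412.
  i=6: a_6=3, p_6 = 3*12983 + 2455 = 41404, q_6 = 3*1412 + 267 = 4503.
  i=7: a_7=6, p_7 = 6*41404 + 12983 = 261407, q_7 = 6*4503 + 1412 = 28430.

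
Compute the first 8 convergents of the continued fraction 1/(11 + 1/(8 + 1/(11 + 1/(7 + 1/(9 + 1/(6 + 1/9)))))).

Using the convergent recurrence p_i = a_i*p_{i-1} + p_{i-2}, q_i = a_i*q_{i-1} + q_{i-2} with p_{-2}=0, p_{-1}=1, q_{-2}=1, q_{-1}=0:
  i=0: a_0=0, p_0 = 0*1 + 0 = 0, q_0 = 0*0 + 1 = 1.
  i=1: a_1=11, p_1 = 11*0 + 1 = 1, q_1 = 11*1 + 0 = 11.
  i=2: a_2=8, p_2 = 8*1 + 0 = 8, q_2 = 8*11 + 1 = 89.
  i=3: a_3=11, p_3 = 11*8 + 1 = 89, q_3 = 11*89 + 11 = 990.
  i=4: a_4=7, p_4 = 7*89 + 8 = 631, q_4 = 7*990 + 89 = 7019.
  i=5: a_5=9, p_5 = 9*631 + 89 = 5768, q_5 = 9*7019 + 990 = 64161.
  i=6: a_6=6, p_6 = 6*5768 + 631 = 35239, q_6 = 6*64161 + 7019 = 391985.
  i=7: a_7=9, p_7 = 9*35239 + 5768 = 322919, q_7 = 9*391985 + 64161 = 3592026.

0/1, 1/11, 8/89, 89/990, 631/7019, 5768/64161, 35239/391985, 322919/3592026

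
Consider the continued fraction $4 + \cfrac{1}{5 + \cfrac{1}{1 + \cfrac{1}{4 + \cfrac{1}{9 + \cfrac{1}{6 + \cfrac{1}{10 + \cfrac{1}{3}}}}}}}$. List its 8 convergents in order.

Using the convergent recurrence p_i = a_i*p_{i-1} + p_{i-2}, q_i = a_i*q_{i-1} + q_{i-2} with p_{-2}=0, p_{-1}=1, q_{-2}=1, q_{-1}=0:
  i=0: a_0=4, p_0 = 4*1 + 0 = 4, q_0 = 4*0 + 1 = 1.
  i=1: a_1=5, p_1 = 5*4 + 1 = 21, q_1 = 5*1 + 0 = 5.
  i=2: a_2=1, p_2 = 1*21 + 4 = 25, q_2 = 1*5 + 1 = 6.
  i=3: a_3=4, p_3 = 4*25 + 21 = 121, q_3 = 4*6 + 5 = 29.
  i=4: a_4=9, p_4 = 9*121 + 25 = 1114, q_4 = 9*29 + 6 = 267.
  i=5: a_5=6, p_5 = 6*1114 + 121 = 6805, q_5 = 6*267 + 29 = 1631.
  i=6: a_6=10, p_6 = 10*6805 + 1114 = 69164, q_6 = 10*1631 + 267 = 16577.
  i=7: a_7=3, p_7 = 3*69164 + 6805 = 214297, q_7 = 3*16577 + 1631 = 51362.

4/1, 21/5, 25/6, 121/29, 1114/267, 6805/1631, 69164/16577, 214297/51362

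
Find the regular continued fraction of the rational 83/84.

[0; 1, 83]

Run the Euclidean algorithm on 83 and 84; the successive quotients are the partial quotients a_0, a_1, ... (each step inverts the fractional part left over by the previous one):
  83 = 0*84 + 83, so a_0 = 0.
  84 = 1*83 + 1, so a_1 = 1.
  83 = 83*1 + 0, so a_2 = 83.
The remainder reaches 0 after 3 divisions, so the expansion has 3 partial quotients, read off in order.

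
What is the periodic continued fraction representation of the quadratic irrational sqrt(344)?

[18; (1, 1, 4, 1, 3, 1, 4, 1, 1, 36)]

Write x_i = (sqrt(344) + m_i)/d_i with (m_0, d_0) = (0, 1). a_0 = floor(sqrt(344)) = 18, since 18^2 = 324 <= 344 < 361 = 19^2.
Iterate m_{i+1} = d_i*a_i - m_i, d_{i+1} = (344 - m_{i+1}^2)/d_i, a_{i+1} = floor((a_0 + m_{i+1})/d_{i+1}):
  m_1 = 1*18 - 0 = 18, d_1 = (344 - 18^2)/1 = 20/1 = 20, a_1 = floor((18 + 18)/20) = 1.
  m_2 = 20*1 - 18 = 2, d_2 = (344 - 2^2)/20 = 340/20 = 17, a_2 = floor((18 + 2)/17) = 1.
  m_3 = 17*1 - 2 = 15, d_3 = (344 - 15^2)/17 = 119/17 = 7, a_3 = floor((18 + 15)/7) = 4.
  m_4 = 7*4 - 15 = 13, d_4 = (344 - 13^2)/7 = 175/7 = 25, a_4 = floor((18 + 13)/25) = 1.
  m_5 = 25*1 - 13 = 12, d_5 = (344 - 12^2)/25 = 200/25 = 8, a_5 = floor((18 + 12)/8) = 3.
  m_6 = 8*3 - 12 = 12, d_6 = (344 - 12^2)/8 = 200/8 = 25, a_6 = floor((18 + 12)/25) = 1.
  m_7 = 25*1 - 12 = 13, d_7 = (344 - 13^2)/25 = 175/25 = 7, a_7 = floor((18 + 13)/7) = 4.
  m_8 = 7*4 - 13 = 15, d_8 = (344 - 15^2)/7 = 119/7 = 17, a_8 = floor((18 + 15)/17) = 1.
  m_9 = 17*1 - 15 = 2, d_9 = (344 - 2^2)/17 = 340/17 = 20, a_9 = floor((18 + 2)/20) = 1.
  m_10 = 20*1 - 2 = 18, d_10 = (344 - 18^2)/20 = 20/20 = 1, a_10 = floor((18 + 18)/1) = 36.
  m_11 = 1*36 - 18 = 18, d_11 = (344 - 18^2)/1 = 20/1 = 20: (m_11, d_11) = (m_1, d_1) = (18, 20), so from here the quotients repeat a_1, ..., a_10; the period length is 10.
Hence the expansion of sqrt(344) is a_0 = 18 followed by the repeating block 1, 1, 4, 1, 3, 1, 4, 1, 1, 36 (period 10).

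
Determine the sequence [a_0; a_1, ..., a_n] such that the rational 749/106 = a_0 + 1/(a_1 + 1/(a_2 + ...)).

Run the Euclidean algorithm on 749 and 106; the successive quotients are the partial quotients a_0, a_1, ... (each step inverts the fractional part left over by the previous one):
  749 = 7*106 + 7, so a_0 = 7.
  106 = 15*7 + 1, so a_1 = 15.
  7 = 7*1 + 0, so a_2 = 7.
The remainder reaches 0 after 3 divisions, so the expansion has 3 partial quotients, read off in order.

[7; 15, 7]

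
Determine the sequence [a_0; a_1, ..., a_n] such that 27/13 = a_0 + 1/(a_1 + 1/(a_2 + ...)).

[2; 13]

Run the Euclidean algorithm on 27 and 13; the successive quotients are the partial quotients a_0, a_1, ... (each step inverts the fractional part left over by the previous one):
  27 = 2*13 + 1, so a_0 = 2.
  13 = 13*1 + 0, so a_1 = 13.
The remainder reaches 0 after 2 divisions, so the expansion has 2 partial quotients, read off in order.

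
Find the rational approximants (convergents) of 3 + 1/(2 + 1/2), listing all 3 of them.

Using the convergent recurrence p_i = a_i*p_{i-1} + p_{i-2}, q_i = a_i*q_{i-1} + q_{i-2} with p_{-2}=0, p_{-1}=1, q_{-2}=1, q_{-1}=0:
  i=0: a_0=3, p_0 = 3*1 + 0 = 3, q_0 = 3*0 + 1 = 1.
  i=1: a_1=2, p_1 = 2*3 + 1 = 7, q_1 = 2*1 + 0 = 2.
  i=2: a_2=2, p_2 = 2*7 + 3 = 17, q_2 = 2*2 + 1 = 5.

3/1, 7/2, 17/5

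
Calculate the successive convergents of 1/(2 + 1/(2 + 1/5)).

0/1, 1/2, 2/5, 11/27

Using the convergent recurrence p_i = a_i*p_{i-1} + p_{i-2}, q_i = a_i*q_{i-1} + q_{i-2} with p_{-2}=0, p_{-1}=1, q_{-2}=1, q_{-1}=0:
  i=0: a_0=0, p_0 = 0*1 + 0 = 0, q_0 = 0*0 + 1 = 1.
  i=1: a_1=2, p_1 = 2*0 + 1 = 1, q_1 = 2*1 + 0 = 2.
  i=2: a_2=2, p_2 = 2*1 + 0 = 2, q_2 = 2*2 + 1 = 5.
  i=3: a_3=5, p_3 = 5*2 + 1 = 11, q_3 = 5*5 + 2 = 27.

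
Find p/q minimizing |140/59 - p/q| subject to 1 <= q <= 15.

19/8

Expand x = 140/59 as a continued fraction with the Euclidean algorithm:
  140 = 2*59 + 22, so a_0 = 2.
  59 = 2*22 + 15, so a_1 = 2.
  22 = 1*15 + 7, so a_2 = 1.
  15 = 2*7 + 1, so a_3 = 2.
  7 = 7*1 + 0, so a_4 = 7.
so x = [2; 2, 1, 2, 7].
Convergents (p_i = a_i*p_{i-1} + p_{i-2}, q_i = a_i*q_{i-1} + q_{i-2} with p_{-2}=0, p_{-1}=1, q_{-2}=1, q_{-1}=0), until the denominator exceeds 15:
  i=0: a_0=2, p_0 = 2*1 + 0 = 2, q_0 = 2*0 + 1 = 1.
  i=1: a_1=2, p_1 = 2*2 + 1 = 5, q_1 = 2*1 + 0 = 2.
  i=2: a_2=1, p_2 = 1*5 + 2 = 7, q_2 = 1*2 + 1 = 3.
  i=3: a_3=2, p_3 = 2*7 + 5 = 19, q_3 = 2*3 + 2 = 8.
  i=4: a_4=7, p_4 = 7*19 + 7 = 140, q_4 = 7*8 + 3 = 59.
q_4 = 59 > 15, so the last convergent with denominator <= 15 is p_3/q_3 = 19/8.
The closest fraction with denominator <= 15 is either p_3/q_3 or the intermediate fraction (k*p_3 + p_2)/(k*q_3 + q_2) with the largest k >= 1 whose denominator stays <= 15; these approach x as k grows, and every other convergent or intermediate fraction in range is farther away.
Largest k: floor((15 - q_2)/q_3) = floor((15 - 3)/8) = 1.
That gives (1*19 + 7)/(1*8 + 3) = 26/11.
Compare the errors: |x - 19/8| = |140*8 - 19*59|/(59*8) = 1/472, and |x - 26/11| = |140*11 - 26*59|/(59*11) = 6/649.
Cross-multiplying, 1*649 = 649 < 2832 = 6*472, so 1/472 is smaller: the convergent 19/8 is closer to x than 26/11.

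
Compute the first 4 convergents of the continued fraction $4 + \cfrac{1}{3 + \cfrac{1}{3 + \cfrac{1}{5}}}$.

4/1, 13/3, 43/10, 228/53

Using the convergent recurrence p_i = a_i*p_{i-1} + p_{i-2}, q_i = a_i*q_{i-1} + q_{i-2} with p_{-2}=0, p_{-1}=1, q_{-2}=1, q_{-1}=0:
  i=0: a_0=4, p_0 = 4*1 + 0 = 4, q_0 = 4*0 + 1 = 1.
  i=1: a_1=3, p_1 = 3*4 + 1 = 13, q_1 = 3*1 + 0 = 3.
  i=2: a_2=3, p_2 = 3*13 + 4 = 43, q_2 = 3*3 + 1 = 10.
  i=3: a_3=5, p_3 = 5*43 + 13 = 228, q_3 = 5*10 + 3 = 53.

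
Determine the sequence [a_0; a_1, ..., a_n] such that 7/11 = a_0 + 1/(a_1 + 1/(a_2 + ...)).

[0; 1, 1, 1, 3]

Run the Euclidean algorithm on 7 and 11; the successive quotients are the partial quotients a_0, a_1, ... (each step inverts the fractional part left over by the previous one):
  7 = 0*11 + 7, so a_0 = 0.
  11 = 1*7 + 4, so a_1 = 1.
  7 = 1*4 + 3, so a_2 = 1.
  4 = 1*3 + 1, so a_3 = 1.
  3 = 3*1 + 0, so a_4 = 3.
The remainder reaches 0 after 5 divisions, so the expansion has 5 partial quotients, read off in order.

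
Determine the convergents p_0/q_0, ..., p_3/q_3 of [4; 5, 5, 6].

Using the convergent recurrence p_i = a_i*p_{i-1} + p_{i-2}, q_i = a_i*q_{i-1} + q_{i-2} with p_{-2}=0, p_{-1}=1, q_{-2}=1, q_{-1}=0:
  i=0: a_0=4, p_0 = 4*1 + 0 = 4, q_0 = 4*0 + 1 = 1.
  i=1: a_1=5, p_1 = 5*4 + 1 = 21, q_1 = 5*1 + 0 = 5.
  i=2: a_2=5, p_2 = 5*21 + 4 = 109, q_2 = 5*5 + 1 = 26.
  i=3: a_3=6, p_3 = 6*109 + 21 = 675, q_3 = 6*26 + 5 = 161.

4/1, 21/5, 109/26, 675/161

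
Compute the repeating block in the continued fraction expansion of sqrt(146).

Write x_i = (sqrt(146) + m_i)/d_i with (m_0, d_0) = (0, 1). a_0 = floor(sqrt(146)) = 12, since 12^2 = 144 <= 146 < 169 = 13^2.
Iterate m_{i+1} = d_i*a_i - m_i, d_{i+1} = (146 - m_{i+1}^2)/d_i, a_{i+1} = floor((a_0 + m_{i+1})/d_{i+1}):
  m_1 = 1*12 - 0 = 12, d_1 = (146 - 12^2)/1 = 2/1 = 2, a_1 = floor((12 + 12)/2) = 12.
  m_2 = 2*12 - 12 = 12, d_2 = (146 - 12^2)/2 = 2/2 = 1, a_2 = floor((12 + 12)/1) = 24.
  m_3 = 1*24 - 12 = 12, d_3 = (146 - 12^2)/1 = 2/1 = 2: (m_3, d_3) = (m_1, d_1) = (12, 2), so from here the quotients repeat a_1, a_2; the period length is 2.
Hence the expansion of sqrt(146) is a_0 = 12 followed by the repeating block 12, 24 (period 2).

[12; (12, 24)]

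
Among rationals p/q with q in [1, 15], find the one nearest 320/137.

7/3

Expand x = 320/137 as a continued fraction with the Euclidean algorithm:
  320 = 2*137 + 46, so a_0 = 2.
  137 = 2*46 + 45, so a_1 = 2.
  46 = 1*45 + 1, so a_2 = 1.
  45 = 45*1 + 0, so a_3 = 45.
so x = [2; 2, 1, 45].
Convergents (p_i = a_i*p_{i-1} + p_{i-2}, q_i = a_i*q_{i-1} + q_{i-2} with p_{-2}=0, p_{-1}=1, q_{-2}=1, q_{-1}=0), until the denominator exceeds 15:
  i=0: a_0=2, p_0 = 2*1 + 0 = 2, q_0 = 2*0 + 1 = 1.
  i=1: a_1=2, p_1 = 2*2 + 1 = 5, q_1 = 2*1 + 0 = 2.
  i=2: a_2=1, p_2 = 1*5 + 2 = 7, q_2 = 1*2 + 1 = 3.
  i=3: a_3=45, p_3 = 45*7 + 5 = 320, q_3 = 45*3 + 2 = 137.
q_3 = 137 > 15, so the last convergent with denominator <= 15 is p_2/q_2 = 7/3.
The closest fraction with denominator <= 15 is either p_2/q_2 or the intermediate fraction (k*p_2 + p_1)/(k*q_2 + q_1) with the largest k >= 1 whose denominator stays <= 15; these approach x as k grows, and every other convergent or intermediate fraction in range is farther away.
Largest k: floor((15 - q_1)/q_2) = floor((15 - 2)/3) = 4.
That gives (4*7 + 5)/(4*3 + 2) = 33/14.
Compare the errors: |x - 7/3| = |320*3 - 7*137|/(137*3) = 1/411, and |x - 33/14| = |320*14 - 33*137|/(137*14) = 41/1918.
Cross-multiplying, 1*1918 = 1918 < 16851 = 41*411, so 1/411 is smaller: the convergent 7/3 is closer to x than 33/14.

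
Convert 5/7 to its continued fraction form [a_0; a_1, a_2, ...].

[0; 1, 2, 2]

Run the Euclidean algorithm on 5 and 7; the successive quotients are the partial quotients a_0, a_1, ... (each step inverts the fractional part left over by the previous one):
  5 = 0*7 + 5, so a_0 = 0.
  7 = 1*5 + 2, so a_1 = 1.
  5 = 2*2 + 1, so a_2 = 2.
  2 = 2*1 + 0, so a_3 = 2.
The remainder reaches 0 after 4 divisions, so the expansion has 4 partial quotients, read off in order.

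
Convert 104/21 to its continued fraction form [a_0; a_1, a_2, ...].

Run the Euclidean algorithm on 104 and 21; the successive quotients are the partial quotients a_0, a_1, ... (each step inverts the fractional part left over by the previous one):
  104 = 4*21 + 20, so a_0 = 4.
  21 = 1*20 + 1, so a_1 = 1.
  20 = 20*1 + 0, so a_2 = 20.
The remainder reaches 0 after 3 divisions, so the expansion has 3 partial quotients, read off in order.

[4; 1, 20]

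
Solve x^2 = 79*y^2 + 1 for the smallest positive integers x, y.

First expand sqrt(79) as a continued fraction. With x_i = (sqrt(79) + m_i)/d_i and (m_0, d_0) = (0, 1): a_0 = floor(sqrt(79)) = 8, since 8^2 = 64 <= 79 < 81 = 9^2.
Iterate m_{i+1} = d_i*a_i - m_i, d_{i+1} = (79 - m_{i+1}^2)/d_i, a_{i+1} = floor((a_0 + m_{i+1})/d_{i+1}):
  m_1 = 1*8 - 0 = 8, d_1 = (79 - 8^2)/1 = 15/1 = 15, a_1 = floor((8 + 8)/15) = 1.
  m_2 = 15*1 - 8 = 7, d_2 = (79 - 7^2)/15 = 30/15 = 2, a_2 = floor((8 + 7)/2) = 7.
  m_3 = 2*7 - 7 = 7, d_3 = (79 - 7^2)/2 = 30/2 = 15, a_3 = floor((8 + 7)/15) = 1.
  m_4 = 15*1 - 7 = 8, d_4 = (79 - 8^2)/15 = 15/15 = 1, a_4 = floor((8 + 8)/1) = 16.
  m_5 = 1*16 - 8 = 8, d_5 = (79 - 8^2)/1 = 15/1 = 15: (m_5, d_5) = (m_1, d_1) = (8, 15), so from here the quotients repeat a_1, ..., a_4; the period length is 4.
So sqrt(79) = [8; (1, 7, 1, 16)] with period length k = 4.
k is even, so the fundamental solution of x^2 - 79y^2 = 1 is (p_{k-1}, q_{k-1}) = (p_3, q_3); compute convergents through index 3.
Convergents (p_i = a_i*p_{i-1} + p_{i-2}, q_i = a_i*q_{i-1} + q_{i-2} with p_{-2}=0, p_{-1}=1, q_{-2}=1, q_{-1}=0):
  i=0: a_0=8, p_0 = 8*1 + 0 = 8, q_0 = 8*0 + 1 = 1.
  i=1: a_1=1, p_1 = 1*8 + 1 = 9, q_1 = 1*1 + 0 = 1.
  i=2: a_2=7, p_2 = 7*9 + 8 = 71, q_2 = 7*1 + 1 = 8.
  i=3: a_3=1, p_3 = 1*71 + 9 = 80, q_3 = 1*8 + 1 = 9.
Check: 80^2 - 79*9^2 = 6400 - 6399 = 1, so (x, y) = (80, 9) solves the equation, and by the theorem it is the least positive solution.

(x, y) = (80, 9)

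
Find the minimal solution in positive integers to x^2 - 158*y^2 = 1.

First expand sqrt(158) as a continued fraction. With x_i = (sqrt(158) + m_i)/d_i and (m_0, d_0) = (0, 1): a_0 = floor(sqrt(158)) = 12, since 12^2 = 144 <= 158 < 169 = 13^2.
Iterate m_{i+1} = d_i*a_i - m_i, d_{i+1} = (158 - m_{i+1}^2)/d_i, a_{i+1} = floor((a_0 + m_{i+1})/d_{i+1}):
  m_1 = 1*12 - 0 = 12, d_1 = (158 - 12^2)/1 = 14/1 = 14, a_1 = floor((12 + 12)/14) = 1.
  m_2 = 14*1 - 12 = 2, d_2 = (158 - 2^2)/14 = 154/14 = 11, a_2 = floor((12 + 2)/11) = 1.
  m_3 = 11*1 - 2 = 9, d_3 = (158 - 9^2)/11 = 77/11 = 7, a_3 = floor((12 + 9)/7) = 3.
  m_4 = 7*3 - 9 = 12, d_4 = (158 - 12^2)/7 = 14/7 = 2, a_4 = floor((12 + 12)/2) = 12.
  m_5 = 2*12 - 12 = 12, d_5 = (158 - 12^2)/2 = 14/2 = 7, a_5 = floor((12 + 12)/7) = 3.
  m_6 = 7*3 - 12 = 9, d_6 = (158 - 9^2)/7 = 77/7 = 11, a_6 = floor((12 + 9)/11) = 1.
  m_7 = 11*1 - 9 = 2, d_7 = (158 - 2^2)/11 = 154/11 = 14, a_7 = floor((12 + 2)/14) = 1.
  m_8 = 14*1 - 2 = 12, d_8 = (158 - 12^2)/14 = 14/14 = 1, a_8 = floor((12 + 12)/1) = 24.
  m_9 = 1*24 - 12 = 12, d_9 = (158 - 12^2)/1 = 14/1 = 14: (m_9, d_9) = (m_1, d_1) = (12, 14), so from here the quotients repeat a_1, ..., a_8; the period length is 8.
So sqrt(158) = [12; (1, 1, 3, 12, 3, 1, 1, 24)] with period length k = 8.
k is even, so the fundamental solution of x^2 - 158y^2 = 1 is (p_{k-1}, q_{k-1}) = (p_7, q_7); compute convergents through index 7.
Convergents (p_i = a_i*p_{i-1} + p_{i-2}, q_i = a_i*q_{i-1} + q_{i-2} with p_{-2}=0, p_{-1}=1, q_{-2}=1, q_{-1}=0):
  i=0: a_0=12, p_0 = 12*1 + 0 = 12, q_0 = 12*0 + 1 = 1.
  i=1: a_1=1, p_1 = 1*12 + 1 = 13, q_1 = 1*1 + 0 = 1.
  i=2: a_2=1, p_2 = 1*13 + 12 = 25, q_2 = 1*1 + 1 = 2.
  i=3: a_3=3, p_3 = 3*25 + 13 = 88, q_3 = 3*2 + 1 = 7.
  i=4: a_4=12, p_4 = 12*88 + 25 = 1081, q_4 = 12*7 + 2 = 86.
  i=5: a_5=3, p_5 = 3*1081 + 88 = 3331, q_5 = 3*86 + 7 = 265.
  i=6: a_6=1, p_6 = 1*3331 + 1081 = 4412, q_6 = 1*265 + 86 = 351.
  i=7: a_7=1, p_7 = 1*4412 + 3331 = 7743, q_7 = 1*351 + 265 = 616.
Check: 7743^2 - 158*616^2 = 59954049 - 59954048 = 1, so (x, y) = (7743, 616) solves the equation, and by the theorem it is the least positive solution.

(x, y) = (7743, 616)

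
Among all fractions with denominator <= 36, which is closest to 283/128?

42/19

Expand x = 283/128 as a continued fraction with the Euclidean algorithm:
  283 = 2*128 + 27, so a_0 = 2.
  128 = 4*27 + 20, so a_1 = 4.
  27 = 1*20 + 7, so a_2 = 1.
  20 = 2*7 + 6, so a_3 = 2.
  7 = 1*6 + 1, so a_4 = 1.
  6 = 6*1 + 0, so a_5 = 6.
so x = [2; 4, 1, 2, 1, 6].
Convergents (p_i = a_i*p_{i-1} + p_{i-2}, q_i = a_i*q_{i-1} + q_{i-2} with p_{-2}=0, p_{-1}=1, q_{-2}=1, q_{-1}=0), until the denominator exceeds 36:
  i=0: a_0=2, p_0 = 2*1 + 0 = 2, q_0 = 2*0 + 1 = 1.
  i=1: a_1=4, p_1 = 4*2 + 1 = 9, q_1 = 4*1 + 0 = 4.
  i=2: a_2=1, p_2 = 1*9 + 2 = 11, q_2 = 1*4 + 1 = 5.
  i=3: a_3=2, p_3 = 2*11 + 9 = 31, q_3 = 2*5 + 4 = 14.
  i=4: a_4=1, p_4 = 1*31 + 11 = 42, q_4 = 1*14 + 5 = 19.
  i=5: a_5=6, p_5 = 6*42 + 31 = 283, q_5 = 6*19 + 14 = 128.
q_5 = 128 > 36, so the last convergent with denominator <= 36 is p_4/q_4 = 42/19.
The closest fraction with denominator <= 36 is either p_4/q_4 or the intermediate fraction (k*p_4 + p_3)/(k*q_4 + q_3) with the largest k >= 1 whose denominator stays <= 36; these approach x as k grows, and every other convergent or intermediate fraction in range is farther away.
Largest k: floor((36 - q_3)/q_4) = floor((36 - 14)/19) = 1.
That gives (1*42 + 31)/(1*19 + 14) = 73/33.
Compare the errors: |x - 42/19| = |283*19 - 42*128|/(128*19) = 1/2432, and |x - 73/33| = |283*33 - 73*128|/(128*33) = 5/4224.
Cross-multiplying, 1*4224 = 4224 < 12160 = 5*2432, so 1/2432 is smaller: the convergent 42/19 is closer to x than 73/33.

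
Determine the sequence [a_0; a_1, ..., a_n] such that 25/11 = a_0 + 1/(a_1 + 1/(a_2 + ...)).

Run the Euclidean algorithm on 25 and 11; the successive quotients are the partial quotients a_0, a_1, ... (each step inverts the fractional part left over by the previous one):
  25 = 2*11 + 3, so a_0 = 2.
  11 = 3*3 + 2, so a_1 = 3.
  3 = 1*2 + 1, so a_2 = 1.
  2 = 2*1 + 0, so a_3 = 2.
The remainder reaches 0 after 4 divisions, so the expansion has 4 partial quotients, read off in order.

[2; 3, 1, 2]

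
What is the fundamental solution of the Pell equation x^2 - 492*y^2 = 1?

First expand sqrt(492) as a continued fraction. With x_i = (sqrt(492) + m_i)/d_i and (m_0, d_0) = (0, 1): a_0 = floor(sqrt(492)) = 22, since 22^2 = 484 <= 492 < 529 = 23^2.
Iterate m_{i+1} = d_i*a_i - m_i, d_{i+1} = (492 - m_{i+1}^2)/d_i, a_{i+1} = floor((a_0 + m_{i+1})/d_{i+1}):
  m_1 = 1*22 - 0 = 22, d_1 = (492 - 22^2)/1 = 8/1 = 8, a_1 = floor((22 + 22)/8) = 5.
  m_2 = 8*5 - 22 = 18, d_2 = (492 - 18^2)/8 = 168/8 = 21, a_2 = floor((22 + 18)/21) = 1.
  m_3 = 21*1 - 18 = 3, d_3 = (492 - 3^2)/21 = 483/21 = 23, a_3 = floor((22 + 3)/23) = 1.
  m_4 = 23*1 - 3 = 20, d_4 = (492 - 20^2)/23 = 92/23 = 4, a_4 = floor((22 + 20)/4) = 10.
  m_5 = 4*10 - 20 = 20, d_5 = (492 - 20^2)/4 = 92/4 = 23, a_5 = floor((22 + 20)/23) = 1.
  m_6 = 23*1 - 20 = 3, d_6 = (492 - 3^2)/23 = 483/23 = 21, a_6 = floor((22 + 3)/21) = 1.
  m_7 = 21*1 - 3 = 18, d_7 = (492 - 18^2)/21 = 168/21 = 8, a_7 = floor((22 + 18)/8) = 5.
  m_8 = 8*5 - 18 = 22, d_8 = (492 - 22^2)/8 = 8/8 = 1, a_8 = floor((22 + 22)/1) = 44.
  m_9 = 1*44 - 22 = 22, d_9 = (492 - 22^2)/1 = 8/1 = 8: (m_9, d_9) = (m_1, d_1) = (22, 8), so from here the quotients repeat a_1, ..., a_8; the period length is 8.
So sqrt(492) = [22; (5, 1, 1, 10, 1, 1, 5, 44)] with period length k = 8.
k is even, so the fundamental solution of x^2 - 492y^2 = 1 is (p_{k-1}, q_{k-1}) = (p_7, q_7); compute convergents through index 7.
Convergents (p_i = a_i*p_{i-1} + p_{i-2}, q_i = a_i*q_{i-1} + q_{i-2} with p_{-2}=0, p_{-1}=1, q_{-2}=1, q_{-1}=0):
  i=0: a_0=22, p_0 = 22*1 + 0 = 22, q_0 = 22*0 + 1 = 1.
  i=1: a_1=5, p_1 = 5*22 + 1 = 111, q_1 = 5*1 + 0 = 5.
  i=2: a_2=1, p_2 = 1*111 + 22 = 133, q_2 = 1*5 + 1 = 6.
  i=3: a_3=1, p_3 = 1*133 + 111 = 244, q_3 = 1*6 + 5 = 11.
  i=4: a_4=10, p_4 = 10*244 + 133 = 2573, q_4 = 10*11 + 6 = 116.
  i=5: a_5=1, p_5 = 1*2573 + 244 = 2817, q_5 = 1*116 + 11 = 127.
  i=6: a_6=1, p_6 = 1*2817 + 2573 = 5390, q_6 = 1*127 + 116 = 243.
  i=7: a_7=5, p_7 = 5*5390 + 2817 = 29767, q_7 = 5*243 + 127 = 1342.
Check: 29767^2 - 492*1342^2 = 886074289 - 886074288 = 1, so (x, y) = (29767, 1342) solves the equation, and by the theorem it is the least positive solution.

(x, y) = (29767, 1342)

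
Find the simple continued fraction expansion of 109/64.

Run the Euclidean algorithm on 109 and 64; the successive quotients are the partial quotients a_0, a_1, ... (each step inverts the fractional part left over by the previous one):
  109 = 1*64 + 45, so a_0 = 1.
  64 = 1*45 + 19, so a_1 = 1.
  45 = 2*19 + 7, so a_2 = 2.
  19 = 2*7 + 5, so a_3 = 2.
  7 = 1*5 + 2, so a_4 = 1.
  5 = 2*2 + 1, so a_5 = 2.
  2 = 2*1 + 0, so a_6 = 2.
The remainder reaches 0 after 7 divisions, so the expansion has 7 partial quotients, read off in order.

[1; 1, 2, 2, 1, 2, 2]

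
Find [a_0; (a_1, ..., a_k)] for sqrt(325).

[18; (36)]

Write x_i = (sqrt(325) + m_i)/d_i with (m_0, d_0) = (0, 1). a_0 = floor(sqrt(325)) = 18, since 18^2 = 324 <= 325 < 361 = 19^2.
Iterate m_{i+1} = d_i*a_i - m_i, d_{i+1} = (325 - m_{i+1}^2)/d_i, a_{i+1} = floor((a_0 + m_{i+1})/d_{i+1}):
  m_1 = 1*18 - 0 = 18, d_1 = (325 - 18^2)/1 = 1/1 = 1, a_1 = floor((18 + 18)/1) = 36.
  m_2 = 1*36 - 18 = 18, d_2 = (325 - 18^2)/1 = 1/1 = 1: (m_2, d_2) = (m_1, d_1) = (18, 1), so from here the quotient a_1 repeats; the period length is 1.
Hence the expansion of sqrt(325) is a_0 = 18 followed by the repeating block 36 (period 1).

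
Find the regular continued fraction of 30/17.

[1; 1, 3, 4]

Run the Euclidean algorithm on 30 and 17; the successive quotients are the partial quotients a_0, a_1, ... (each step inverts the fractional part left over by the previous one):
  30 = 1*17 + 13, so a_0 = 1.
  17 = 1*13 + 4, so a_1 = 1.
  13 = 3*4 + 1, so a_2 = 3.
  4 = 4*1 + 0, so a_3 = 4.
The remainder reaches 0 after 4 divisions, so the expansion has 4 partial quotients, read off in order.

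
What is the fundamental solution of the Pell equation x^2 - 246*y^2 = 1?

(x, y) = (88805, 5662)

First expand sqrt(246) as a continued fraction. With x_i = (sqrt(246) + m_i)/d_i and (m_0, d_0) = (0, 1): a_0 = floor(sqrt(246)) = 15, since 15^2 = 225 <= 246 < 256 = 16^2.
Iterate m_{i+1} = d_i*a_i - m_i, d_{i+1} = (246 - m_{i+1}^2)/d_i, a_{i+1} = floor((a_0 + m_{i+1})/d_{i+1}):
  m_1 = 1*15 - 0 = 15, d_1 = (246 - 15^2)/1 = 21/1 = 21, a_1 = floor((15 + 15)/21) = 1.
  m_2 = 21*1 - 15 = 6, d_2 = (246 - 6^2)/21 = 210/21 = 10, a_2 = floor((15 + 6)/10) = 2.
  m_3 = 10*2 - 6 = 14, d_3 = (246 - 14^2)/10 = 50/10 = 5, a_3 = floor((15 + 14)/5) = 5.
  m_4 = 5*5 - 14 = 11, d_4 = (246 - 11^2)/5 = 125/5 = 25, a_4 = floor((15 + 11)/25) = 1.
  m_5 = 25*1 - 11 = 14, d_5 = (246 - 14^2)/25 = 50/25 = 2, a_5 = floor((15 + 14)/2) = 14.
  m_6 = 2*14 - 14 = 14, d_6 = (246 - 14^2)/2 = 50/2 = 25, a_6 = floor((15 + 14)/25) = 1.
  m_7 = 25*1 - 14 = 11, d_7 = (246 - 11^2)/25 = 125/25 = 5, a_7 = floor((15 + 11)/5) = 5.
  m_8 = 5*5 - 11 = 14, d_8 = (246 - 14^2)/5 = 50/5 = 10, a_8 = floor((15 + 14)/10) = 2.
  m_9 = 10*2 - 14 = 6, d_9 = (246 - 6^2)/10 = 210/10 = 21, a_9 = floor((15 + 6)/21) = 1.
  m_10 = 21*1 - 6 = 15, d_10 = (246 - 15^2)/21 = 21/21 = 1, a_10 = floor((15 + 15)/1) = 30.
  m_11 = 1*30 - 15 = 15, d_11 = (246 - 15^2)/1 = 21/1 = 21: (m_11, d_11) = (m_1, d_1) = (15, 21), so from here the quotients repeat a_1, ..., a_10; the period length is 10.
So sqrt(246) = [15; (1, 2, 5, 1, 14, 1, 5, 2, 1, 30)] with period length k = 10.
k is even, so the fundamental solution of x^2 - 246y^2 = 1 is (p_{k-1}, q_{k-1}) = (p_9, q_9); compute convergents through index 9.
Convergents (p_i = a_i*p_{i-1} + p_{i-2}, q_i = a_i*q_{i-1} + q_{i-2} with p_{-2}=0, p_{-1}=1, q_{-2}=1, q_{-1}=0):
  i=0: a_0=15, p_0 = 15*1 + 0 = 15, q_0 = 15*0 + 1 = 1.
  i=1: a_1=1, p_1 = 1*15 + 1 = 16, q_1 = 1*1 + 0 = 1.
  i=2: a_2=2, p_2 = 2*16 + 15 = 47, q_2 = 2*1 + 1 = 3.
  i=3: a_3=5, p_3 = 5*47 + 16 = 251, q_3 = 5*3 + 1 = 16.
  i=4: a_4=1, p_4 = 1*251 + 47 = 298, q_4 = 1*16 + 3 = 19.
  i=5: a_5=14, p_5 = 14*298 + 251 = 4423, q_5 = 14*19 + 16 = 282.
  i=6: a_6=1, p_6 = 1*4423 + 298 = 4721, q_6 = 1*282 + 19 = 301.
  i=7: a_7=5, p_7 = 5*4721 + 4423 = 28028, q_7 = 5*301 + 282 = 1787.
  i=8: a_8=2, p_8 = 2*28028 + 4721 = 60777, q_8 = 2*1787 + 301 = 3875.
  i=9: a_9=1, p_9 = 1*60777 + 28028 = 88805, q_9 = 1*3875 + 1787 = 5662.
Check: 88805^2 - 246*5662^2 = 7886328025 - 7886328024 = 1, so (x, y) = (88805, 5662) solves the equation, and by the theorem it is the least positive solution.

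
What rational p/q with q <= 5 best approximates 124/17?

Expand x = 124/17 as a continued fraction with the Euclidean algorithm:
  124 = 7*17 + 5, so a_0 = 7.
  17 = 3*5 + 2, so a_1 = 3.
  5 = 2*2 + 1, so a_2 = 2.
  2 = 2*1 + 0, so a_3 = 2.
so x = [7; 3, 2, 2].
Convergents (p_i = a_i*p_{i-1} + p_{i-2}, q_i = a_i*q_{i-1} + q_{i-2} with p_{-2}=0, p_{-1}=1, q_{-2}=1, q_{-1}=0), until the denominator exceeds 5:
  i=0: a_0=7, p_0 = 7*1 + 0 = 7, q_0 = 7*0 + 1 = 1.
  i=1: a_1=3, p_1 = 3*7 + 1 = 22, q_1 = 3*1 + 0 = 3.
  i=2: a_2=2, p_2 = 2*22 + 7 = 51, q_2 = 2*3 + 1 = 7.
q_2 = 7 > 5, so the last convergent with denominator <= 5 is p_1/q_1 = 22/3.
The closest fraction with denominator <= 5 is either p_1/q_1 or the intermediate fraction (k*p_1 + p_0)/(k*q_1 + q_0) with the largest k >= 1 whose denominator stays <= 5; these approach x as k grows, and every other convergent or intermediate fraction in range is farther away.
Largest k: floor((5 - q_0)/q_1) = floor((5 - 1)/3) = 1.
That gives (1*22 + 7)/(1*3 + 1) = 29/4.
Compare the errors: |x - 22/3| = |124*3 - 22*17|/(17*3) = 2/51, and |x - 29/4| = |124*4 - 29*17|/(17*4) = 3/68.
Cross-multiplying, 2*68 = 136 < 153 = 3*51, so 2/51 is smaller: the convergent 22/3 is closer to x than 29/4.

22/3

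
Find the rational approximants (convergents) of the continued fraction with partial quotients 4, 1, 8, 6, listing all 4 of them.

Using the convergent recurrence p_i = a_i*p_{i-1} + p_{i-2}, q_i = a_i*q_{i-1} + q_{i-2} with p_{-2}=0, p_{-1}=1, q_{-2}=1, q_{-1}=0:
  i=0: a_0=4, p_0 = 4*1 + 0 = 4, q_0 = 4*0 + 1 = 1.
  i=1: a_1=1, p_1 = 1*4 + 1 = 5, q_1 = 1*1 + 0 = 1.
  i=2: a_2=8, p_2 = 8*5 + 4 = 44, q_2 = 8*1 + 1 = 9.
  i=3: a_3=6, p_3 = 6*44 + 5 = 269, q_3 = 6*9 + 1 = 55.

4/1, 5/1, 44/9, 269/55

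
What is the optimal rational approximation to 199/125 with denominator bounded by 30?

43/27

Expand x = 199/125 as a continued fraction with the Euclidean algorithm:
  199 = 1*125 + 74, so a_0 = 1.
  125 = 1*74 + 51, so a_1 = 1.
  74 = 1*51 + 23, so a_2 = 1.
  51 = 2*23 + 5, so a_3 = 2.
  23 = 4*5 + 3, so a_4 = 4.
  5 = 1*3 + 2, so a_5 = 1.
  3 = 1*2 + 1, so a_6 = 1.
  2 = 2*1 + 0, so a_7 = 2.
so x = [1; 1, 1, 2, 4, 1, 1, 2].
Convergents (p_i = a_i*p_{i-1} + p_{i-2}, q_i = a_i*q_{i-1} + q_{i-2} with p_{-2}=0, p_{-1}=1, q_{-2}=1, q_{-1}=0), until the denominator exceeds 30:
  i=0: a_0=1, p_0 = 1*1 + 0 = 1, q_0 = 1*0 + 1 = 1.
  i=1: a_1=1, p_1 = 1*1 + 1 = 2, q_1 = 1*1 + 0 = 1.
  i=2: a_2=1, p_2 = 1*2 + 1 = 3, q_2 = 1*1 + 1 = 2.
  i=3: a_3=2, p_3 = 2*3 + 2 = 8, q_3 = 2*2 + 1 = 5.
  i=4: a_4=4, p_4 = 4*8 + 3 = 35, q_4 = 4*5 + 2 = 22.
  i=5: a_5=1, p_5 = 1*35 + 8 = 43, q_5 = 1*22 + 5 = 27.
  i=6: a_6=1, p_6 = 1*43 + 35 = 78, q_6 = 1*27 + 22 = 49.
q_6 = 49 > 30, so the last convergent with denominator <= 30 is p_5/q_5 = 43/27.
The closest fraction with denominator <= 30 is either p_5/q_5 or the intermediate fraction (k*p_5 + p_4)/(k*q_5 + q_4) with the largest k >= 1 whose denominator stays <= 30; these approach x as k grows, and every other convergent or intermediate fraction in range is farther away.
Largest k: floor((30 - q_4)/q_5) = floor((30 - 22)/27) = 0.
Since k = 0, no intermediate fraction beyond p_5/q_5 has denominator <= 30, so the convergent 43/27 is the closest (its error is |199*27 - 43*125|/(125*27) = 2/3375).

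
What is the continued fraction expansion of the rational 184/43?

[4; 3, 1, 1, 2, 2]

Run the Euclidean algorithm on 184 and 43; the successive quotients are the partial quotients a_0, a_1, ... (each step inverts the fractional part left over by the previous one):
  184 = 4*43 + 12, so a_0 = 4.
  43 = 3*12 + 7, so a_1 = 3.
  12 = 1*7 + 5, so a_2 = 1.
  7 = 1*5 + 2, so a_3 = 1.
  5 = 2*2 + 1, so a_4 = 2.
  2 = 2*1 + 0, so a_5 = 2.
The remainder reaches 0 after 6 divisions, so the expansion has 6 partial quotients, read off in order.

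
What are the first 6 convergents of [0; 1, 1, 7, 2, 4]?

Using the convergent recurrence p_i = a_i*p_{i-1} + p_{i-2}, q_i = a_i*q_{i-1} + q_{i-2} with p_{-2}=0, p_{-1}=1, q_{-2}=1, q_{-1}=0:
  i=0: a_0=0, p_0 = 0*1 + 0 = 0, q_0 = 0*0 + 1 = 1.
  i=1: a_1=1, p_1 = 1*0 + 1 = 1, q_1 = 1*1 + 0 = 1.
  i=2: a_2=1, p_2 = 1*1 + 0 = 1, q_2 = 1*1 + 1 = 2.
  i=3: a_3=7, p_3 = 7*1 + 1 = 8, q_3 = 7*2 + 1 = 15.
  i=4: a_4=2, p_4 = 2*8 + 1 = 17, q_4 = 2*15 + 2 = 32.
  i=5: a_5=4, p_5 = 4*17 + 8 = 76, q_5 = 4*32 + 15 = 143.

0/1, 1/1, 1/2, 8/15, 17/32, 76/143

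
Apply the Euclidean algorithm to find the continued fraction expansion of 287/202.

[1; 2, 2, 1, 1, 1, 10]

Run the Euclidean algorithm on 287 and 202; the successive quotients are the partial quotients a_0, a_1, ... (each step inverts the fractional part left over by the previous one):
  287 = 1*202 + 85, so a_0 = 1.
  202 = 2*85 + 32, so a_1 = 2.
  85 = 2*32 + 21, so a_2 = 2.
  32 = 1*21 + 11, so a_3 = 1.
  21 = 1*11 + 10, so a_4 = 1.
  11 = 1*10 + 1, so a_5 = 1.
  10 = 10*1 + 0, so a_6 = 10.
The remainder reaches 0 after 7 divisions, so the expansion has 7 partial quotients, read off in order.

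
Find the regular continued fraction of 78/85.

[0; 1, 11, 7]

Run the Euclidean algorithm on 78 and 85; the successive quotients are the partial quotients a_0, a_1, ... (each step inverts the fractional part left over by the previous one):
  78 = 0*85 + 78, so a_0 = 0.
  85 = 1*78 + 7, so a_1 = 1.
  78 = 11*7 + 1, so a_2 = 11.
  7 = 7*1 + 0, so a_3 = 7.
The remainder reaches 0 after 4 divisions, so the expansion has 4 partial quotients, read off in order.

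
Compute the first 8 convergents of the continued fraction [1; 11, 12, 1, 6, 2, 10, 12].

1/1, 12/11, 145/133, 157/144, 1087/997, 2331/2138, 24397/22377, 295095/270662

Using the convergent recurrence p_i = a_i*p_{i-1} + p_{i-2}, q_i = a_i*q_{i-1} + q_{i-2} with p_{-2}=0, p_{-1}=1, q_{-2}=1, q_{-1}=0:
  i=0: a_0=1, p_0 = 1*1 + 0 = 1, q_0 = 1*0 + 1 = 1.
  i=1: a_1=11, p_1 = 11*1 + 1 = 12, q_1 = 11*1 + 0 = 11.
  i=2: a_2=12, p_2 = 12*12 + 1 = 145, q_2 = 12*11 + 1 = 133.
  i=3: a_3=1, p_3 = 1*145 + 12 = 157, q_3 = 1*133 + 11 = 144.
  i=4: a_4=6, p_4 = 6*157 + 145 = 1087, q_4 = 6*144 + 133 = 997.
  i=5: a_5=2, p_5 = 2*1087 + 157 = 2331, q_5 = 2*997 + 144 = 2138.
  i=6: a_6=10, p_6 = 10*2331 + 1087 = 24397, q_6 = 10*2138 + 997 = 22377.
  i=7: a_7=12, p_7 = 12*24397 + 2331 = 295095, q_7 = 12*22377 + 2138 = 270662.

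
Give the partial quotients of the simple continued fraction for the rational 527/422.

[1; 4, 52, 2]

Run the Euclidean algorithm on 527 and 422; the successive quotients are the partial quotients a_0, a_1, ... (each step inverts the fractional part left over by the previous one):
  527 = 1*422 + 105, so a_0 = 1.
  422 = 4*105 + 2, so a_1 = 4.
  105 = 52*2 + 1, so a_2 = 52.
  2 = 2*1 + 0, so a_3 = 2.
The remainder reaches 0 after 4 divisions, so the expansion has 4 partial quotients, read off in order.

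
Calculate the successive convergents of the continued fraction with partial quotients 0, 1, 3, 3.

0/1, 1/1, 3/4, 10/13

Using the convergent recurrence p_i = a_i*p_{i-1} + p_{i-2}, q_i = a_i*q_{i-1} + q_{i-2} with p_{-2}=0, p_{-1}=1, q_{-2}=1, q_{-1}=0:
  i=0: a_0=0, p_0 = 0*1 + 0 = 0, q_0 = 0*0 + 1 = 1.
  i=1: a_1=1, p_1 = 1*0 + 1 = 1, q_1 = 1*1 + 0 = 1.
  i=2: a_2=3, p_2 = 3*1 + 0 = 3, q_2 = 3*1 + 1 = 4.
  i=3: a_3=3, p_3 = 3*3 + 1 = 10, q_3 = 3*4 + 1 = 13.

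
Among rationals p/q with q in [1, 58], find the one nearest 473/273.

Expand x = 473/273 as a continued fraction with the Euclidean algorithm:
  473 = 1*273 + 200, so a_0 = 1.
  273 = 1*200 + 73, so a_1 = 1.
  200 = 2*73 + 54, so a_2 = 2.
  73 = 1*54 + 19, so a_3 = 1.
  54 = 2*19 + 16, so a_4 = 2.
  19 = 1*16 + 3, so a_5 = 1.
  16 = 5*3 + 1, so a_6 = 5.
  3 = 3*1 + 0, so a_7 = 3.
so x = [1; 1, 2, 1, 2, 1, 5, 3].
Convergents (p_i = a_i*p_{i-1} + p_{i-2}, q_i = a_i*q_{i-1} + q_{i-2} with p_{-2}=0, p_{-1}=1, q_{-2}=1, q_{-1}=0), until the denominator exceeds 58:
  i=0: a_0=1, p_0 = 1*1 + 0 = 1, q_0 = 1*0 + 1 = 1.
  i=1: a_1=1, p_1 = 1*1 + 1 = 2, q_1 = 1*1 + 0 = 1.
  i=2: a_2=2, p_2 = 2*2 + 1 = 5, q_2 = 2*1 + 1 = 3.
  i=3: a_3=1, p_3 = 1*5 + 2 = 7, q_3 = 1*3 + 1 = 4.
  i=4: a_4=2, p_4 = 2*7 + 5 = 19, q_4 = 2*4 + 3 = 11.
  i=5: a_5=1, p_5 = 1*19 + 7 = 26, q_5 = 1*11 + 4 = 15.
  i=6: a_6=5, p_6 = 5*26 + 19 = 149, q_6 = 5*15 + 11 = 86.
q_6 = 86 > 58, so the last convergent with denominator <= 58 is p_5/q_5 = 26/15.
The closest fraction with denominator <= 58 is either p_5/q_5 or the intermediate fraction (k*p_5 + p_4)/(k*q_5 + q_4) with the largest k >= 1 whose denominator stays <= 58; these approach x as k grows, and every other convergent or intermediate fraction in range is farther away.
Largest k: floor((58 - q_4)/q_5) = floor((58 - 11)/15) = 3.
That gives (3*26 + 19)/(3*15 + 11) = 97/56.
Compare the errors: |x - 26/15| = |473*15 - 26*273|/(273*15) = 3/4095, and |x - 97/56| = |473*56 - 97*273|/(273*56) = 7/15288.
Cross-multiplying, 7*4095 = 28665 < 45864 = 3*15288, so 7/15288 is smaller: the intermediate fraction 97/56 is closer to x than 26/15.

97/56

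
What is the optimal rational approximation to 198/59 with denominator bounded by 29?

Expand x = 198/59 as a continued fraction with the Euclidean algorithm:
  198 = 3*59 + 21, so a_0 = 3.
  59 = 2*21 + 17, so a_1 = 2.
  21 = 1*17 + 4, so a_2 = 1.
  17 = 4*4 + 1, so a_3 = 4.
  4 = 4*1 + 0, so a_4 = 4.
so x = [3; 2, 1, 4, 4].
Convergents (p_i = a_i*p_{i-1} + p_{i-2}, q_i = a_i*q_{i-1} + q_{i-2} with p_{-2}=0, p_{-1}=1, q_{-2}=1, q_{-1}=0), until the denominator exceeds 29:
  i=0: a_0=3, p_0 = 3*1 + 0 = 3, q_0 = 3*0 + 1 = 1.
  i=1: a_1=2, p_1 = 2*3 + 1 = 7, q_1 = 2*1 + 0 = 2.
  i=2: a_2=1, p_2 = 1*7 + 3 = 10, q_2 = 1*2 + 1 = 3.
  i=3: a_3=4, p_3 = 4*10 + 7 = 47, q_3 = 4*3 + 2 = 14.
  i=4: a_4=4, p_4 = 4*47 + 10 = 198, q_4 = 4*14 + 3 = 59.
q_4 = 59 > 29, so the last convergent with denominator <= 29 is p_3/q_3 = 47/14.
The closest fraction with denominator <= 29 is either p_3/q_3 or the intermediate fraction (k*p_3 + p_2)/(k*q_3 + q_2) with the largest k >= 1 whose denominator stays <= 29; these approach x as k grows, and every other convergent or intermediate fraction in range is farther away.
Largest k: floor((29 - q_2)/q_3) = floor((29 - 3)/14) = 1.
That gives (1*47 + 10)/(1*14 + 3) = 57/17.
Compare the errors: |x - 47/14| = |198*14 - 47*59|/(59*14) = 1/826, and |x - 57/17| = |198*17 - 57*59|/(59*17) = 3/1003.
Cross-multiplying, 1*1003 = 1003 < 2478 = 3*826, so 1/826 is smaller: the convergent 47/14 is closer to x than 57/17.

47/14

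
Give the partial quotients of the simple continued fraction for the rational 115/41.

[2; 1, 4, 8]

Run the Euclidean algorithm on 115 and 41; the successive quotients are the partial quotients a_0, a_1, ... (each step inverts the fractional part left over by the previous one):
  115 = 2*41 + 33, so a_0 = 2.
  41 = 1*33 + 8, so a_1 = 1.
  33 = 4*8 + 1, so a_2 = 4.
  8 = 8*1 + 0, so a_3 = 8.
The remainder reaches 0 after 4 divisions, so the expansion has 4 partial quotients, read off in order.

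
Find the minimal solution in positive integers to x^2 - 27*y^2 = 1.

First expand sqrt(27) as a continued fraction. With x_i = (sqrt(27) + m_i)/d_i and (m_0, d_0) = (0, 1): a_0 = floor(sqrt(27)) = 5, since 5^2 = 25 <= 27 < 36 = 6^2.
Iterate m_{i+1} = d_i*a_i - m_i, d_{i+1} = (27 - m_{i+1}^2)/d_i, a_{i+1} = floor((a_0 + m_{i+1})/d_{i+1}):
  m_1 = 1*5 - 0 = 5, d_1 = (27 - 5^2)/1 = 2/1 = 2, a_1 = floor((5 + 5)/2) = 5.
  m_2 = 2*5 - 5 = 5, d_2 = (27 - 5^2)/2 = 2/2 = 1, a_2 = floor((5 + 5)/1) = 10.
  m_3 = 1*10 - 5 = 5, d_3 = (27 - 5^2)/1 = 2/1 = 2: (m_3, d_3) = (m_1, d_1) = (5, 2), so from here the quotients repeat a_1, a_2; the period length is 2.
So sqrt(27) = [5; (5, 10)] with period length k = 2.
k is even, so the fundamental solution of x^2 - 27y^2 = 1 is (p_{k-1}, q_{k-1}) = (p_1, q_1); compute convergents through index 1.
Convergents (p_i = a_i*p_{i-1} + p_{i-2}, q_i = a_i*q_{i-1} + q_{i-2} with p_{-2}=0, p_{-1}=1, q_{-2}=1, q_{-1}=0):
  i=0: a_0=5, p_0 = 5*1 + 0 = 5, q_0 = 5*0 + 1 = 1.
  i=1: a_1=5, p_1 = 5*5 + 1 = 26, q_1 = 5*1 + 0 = 5.
Check: 26^2 - 27*5^2 = 676 - 675 = 1, so (x, y) = (26, 5) solves the equation, and by the theorem it is the least positive solution.

(x, y) = (26, 5)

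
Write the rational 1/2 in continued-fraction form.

Run the Euclidean algorithm on 1 and 2; the successive quotients are the partial quotients a_0, a_1, ... (each step inverts the fractional part left over by the previous one):
  1 = 0*2 + 1, so a_0 = 0.
  2 = 2*1 + 0, so a_1 = 2.
The remainder reaches 0 after 2 divisions, so the expansion has 2 partial quotients, read off in order.

[0; 2]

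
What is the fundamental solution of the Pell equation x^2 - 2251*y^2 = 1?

First expand sqrt(2251) as a continued fraction. With x_i = (sqrt(2251) + m_i)/d_i and (m_0, d_0) = (0, 1): a_0 = floor(sqrt(2251)) = 47, since 47^2 = 2209 <= 2251 < 2304 = 48^2.
Iterate m_{i+1} = d_i*a_i - m_i, d_{i+1} = (2251 - m_{i+1}^2)/d_i, a_{i+1} = floor((a_0 + m_{i+1})/d_{i+1}):
  m_1 = 1*47 - 0 = 47, d_1 = (2251 - 47^2)/1 = 42/1 = 42, a_1 = floor((47 + 47)/42) = 2.
  m_2 = 42*2 - 47 = 37, d_2 = (2251 - 37^2)/42 = 882/42 = 21, a_2 = floor((47 + 37)/21) = 4.
  m_3 = 21*4 - 37 = 47, d_3 = (2251 - 47^2)/21 = 42/21 = 2, a_3 = floor((47 + 47)/2) = 47.
  m_4 = 2*47 - 47 = 47, d_4 = (2251 - 47^2)/2 = 42/2 = 21, a_4 = floor((47 + 47)/21) = 4.
  m_5 = 21*4 - 47 = 37, d_5 = (2251 - 37^2)/21 = 882/21 = 42, a_5 = floor((47 + 37)/42) = 2.
  m_6 = 42*2 - 37 = 47, d_6 = (2251 - 47^2)/42 = 42/42 = 1, a_6 = floor((47 + 47)/1) = 94.
  m_7 = 1*94 - 47 = 47, d_7 = (2251 - 47^2)/1 = 42/1 = 42: (m_7, d_7) = (m_1, d_1) = (47, 42), so from here the quotients repeat a_1, ..., a_6; the period length is 6.
So sqrt(2251) = [47; (2, 4, 47, 4, 2, 94)] with period length k = 6.
k is even, so the fundamental solution of x^2 - 2251y^2 = 1 is (p_{k-1}, q_{k-1}) = (p_5, q_5); compute convergents through index 5.
Convergents (p_i = a_i*p_{i-1} + p_{i-2}, q_i = a_i*q_{i-1} + q_{i-2} with p_{-2}=0, p_{-1}=1, q_{-2}=1, q_{-1}=0):
  i=0: a_0=47, p_0 = 47*1 + 0 = 47, q_0 = 47*0 + 1 = 1.
  i=1: a_1=2, p_1 = 2*47 + 1 = 95, q_1 = 2*1 + 0 = 2.
  i=2: a_2=4, p_2 = 4*95 + 47 = 427, q_2 = 4*2 + 1 = 9.
  i=3: a_3=47, p_3 = 47*427 + 95 = 20164, q_3 = 47*9 + 2 = 425.
  i=4: a_4=4, p_4 = 4*20164 + 427 = 81083, q_4 = 4*425 + 9 = 1709.
  i=5: a_5=2, p_5 = 2*81083 + 20164 = 182330, q_5 = 2*1709 + 425 = 3843.
Check: 182330^2 - 2251*3843^2 = 33244228900 - 33244228899 = 1, so (x, y) = (182330, 3843) solves the equation, and by the theorem it is the least positive solution.

(x, y) = (182330, 3843)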